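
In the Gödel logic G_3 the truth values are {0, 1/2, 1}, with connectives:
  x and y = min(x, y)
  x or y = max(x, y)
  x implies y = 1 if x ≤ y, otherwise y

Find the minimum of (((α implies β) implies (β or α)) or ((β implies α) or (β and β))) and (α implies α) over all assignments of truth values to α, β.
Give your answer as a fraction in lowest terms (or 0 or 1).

1/2

Take α = 0, β = 1/2:
α implies β = 0 implies 1/2 = 1
β or α = 1/2 or 0 = 1/2
(α implies β) implies (β or α) = 1 implies 1/2 = 1/2
β implies α = 1/2 implies 0 = 0
β and β = 1/2 and 1/2 = 1/2
(β implies α) or (β and β) = 0 or 1/2 = 1/2
((α implies β) implies (β or α)) or ((β implies α) or (β and β)) = 1/2 or 1/2 = 1/2
α implies α = 0 implies 0 = 1
(((α implies β) implies (β or α)) or ((β implies α) or (β and β))) and (α implies α) = 1/2 and 1 = 1/2
No assignment yields a value below 1/2, so this is the minimum.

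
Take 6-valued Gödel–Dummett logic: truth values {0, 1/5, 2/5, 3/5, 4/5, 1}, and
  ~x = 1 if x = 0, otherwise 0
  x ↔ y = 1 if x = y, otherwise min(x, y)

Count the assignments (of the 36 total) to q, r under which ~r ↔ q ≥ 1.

value 1: 6 assignments (counts)
value 4/5: 1 assignment
value 3/5: 1 assignment
value 2/5: 1 assignment
value 1/5: 1 assignment
value 0: 26 assignments
So 6 of the 36 assignments meet the threshold.

6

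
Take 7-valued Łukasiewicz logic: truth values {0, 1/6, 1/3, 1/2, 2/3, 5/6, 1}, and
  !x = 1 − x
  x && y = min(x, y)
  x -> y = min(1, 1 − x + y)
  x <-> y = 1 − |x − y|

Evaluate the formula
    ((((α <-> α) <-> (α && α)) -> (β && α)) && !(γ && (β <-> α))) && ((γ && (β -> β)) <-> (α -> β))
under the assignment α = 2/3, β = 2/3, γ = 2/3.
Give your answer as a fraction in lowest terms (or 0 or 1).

α <-> α = 2/3 <-> 2/3 = 1
α && α = 2/3 && 2/3 = 2/3
(α <-> α) <-> (α && α) = 1 <-> 2/3 = 2/3
β && α = 2/3 && 2/3 = 2/3
((α <-> α) <-> (α && α)) -> (β && α) = 2/3 -> 2/3 = 1
β <-> α = 2/3 <-> 2/3 = 1
γ && (β <-> α) = 2/3 && 1 = 2/3
!(γ && (β <-> α)) = !2/3 = 1/3
(((α <-> α) <-> (α && α)) -> (β && α)) && !(γ && (β <-> α)) = 1 && 1/3 = 1/3
β -> β = 2/3 -> 2/3 = 1
γ && (β -> β) = 2/3 && 1 = 2/3
α -> β = 2/3 -> 2/3 = 1
(γ && (β -> β)) <-> (α -> β) = 2/3 <-> 1 = 2/3
((((α <-> α) <-> (α && α)) -> (β && α)) && !(γ && (β <-> α))) && ((γ && (β -> β)) <-> (α -> β)) = 1/3 && 2/3 = 1/3

1/3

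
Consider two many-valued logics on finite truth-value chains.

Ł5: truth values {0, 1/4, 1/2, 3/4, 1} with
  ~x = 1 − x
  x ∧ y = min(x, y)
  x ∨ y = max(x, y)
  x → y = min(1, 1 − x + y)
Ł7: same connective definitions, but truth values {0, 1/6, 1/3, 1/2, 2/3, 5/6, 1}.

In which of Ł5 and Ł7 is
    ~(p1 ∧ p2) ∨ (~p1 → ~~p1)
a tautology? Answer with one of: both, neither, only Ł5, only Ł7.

neither

In Ł5: at p1 = 1/4, p2 = 1/4 the value is 3/4 — not a tautology.
In Ł7: at p1 = 1/6, p2 = 1/6 the value is 5/6 — not a tautology.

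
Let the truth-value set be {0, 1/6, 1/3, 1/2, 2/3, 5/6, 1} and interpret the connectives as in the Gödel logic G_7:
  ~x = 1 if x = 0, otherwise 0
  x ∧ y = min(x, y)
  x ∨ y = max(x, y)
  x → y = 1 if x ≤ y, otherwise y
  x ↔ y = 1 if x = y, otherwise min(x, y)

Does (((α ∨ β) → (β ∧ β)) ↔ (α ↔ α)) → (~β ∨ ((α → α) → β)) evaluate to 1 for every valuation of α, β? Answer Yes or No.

No

Counterexample: take α = 0, β = 1/6.
α ∨ β = 0 ∨ 1/6 = 1/6
β ∧ β = 1/6 ∧ 1/6 = 1/6
(α ∨ β) → (β ∧ β) = 1/6 → 1/6 = 1
α ↔ α = 0 ↔ 0 = 1
((α ∨ β) → (β ∧ β)) ↔ (α ↔ α) = 1 ↔ 1 = 1
~β = ~1/6 = 0
α → α = 0 → 0 = 1
(α → α) → β = 1 → 1/6 = 1/6
~β ∨ ((α → α) → β) = 0 ∨ 1/6 = 1/6
(((α ∨ β) → (β ∧ β)) ↔ (α ↔ α)) → (~β ∨ ((α → α) → β)) = 1 → 1/6 = 1/6
This gives 1/6 ≠ 1.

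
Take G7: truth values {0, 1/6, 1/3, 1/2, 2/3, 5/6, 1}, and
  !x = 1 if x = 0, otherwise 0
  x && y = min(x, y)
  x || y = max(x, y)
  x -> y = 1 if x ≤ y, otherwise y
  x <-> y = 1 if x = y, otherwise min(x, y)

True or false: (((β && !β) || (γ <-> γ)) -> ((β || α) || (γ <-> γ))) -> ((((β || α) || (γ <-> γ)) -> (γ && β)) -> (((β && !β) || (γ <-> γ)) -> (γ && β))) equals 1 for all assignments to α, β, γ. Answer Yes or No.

At α = 2/3, β = 2/3, γ = 5/6, for instance:
!β = !2/3 = 0
β && !β = 2/3 && 0 = 0
γ <-> γ = 5/6 <-> 5/6 = 1
(β && !β) || (γ <-> γ) = 0 || 1 = 1
β || α = 2/3 || 2/3 = 2/3
γ <-> γ = 5/6 <-> 5/6 = 1
(β || α) || (γ <-> γ) = 2/3 || 1 = 1
((β && !β) || (γ <-> γ)) -> ((β || α) || (γ <-> γ)) = 1 -> 1 = 1
γ && β = 5/6 && 2/3 = 2/3
((β || α) || (γ <-> γ)) -> (γ && β) = 1 -> 2/3 = 2/3
((β && !β) || (γ <-> γ)) -> (γ && β) = 1 -> 2/3 = 2/3
(((β || α) || (γ <-> γ)) -> (γ && β)) -> (((β && !β) || (γ <-> γ)) -> (γ && β)) = 2/3 -> 2/3 = 1
(((β && !β) || (γ <-> γ)) -> ((β || α) || (γ <-> γ))) -> ((((β || α) || (γ <-> γ)) -> (γ && β)) -> (((β && !β) || (γ <-> γ)) -> (γ && β))) = 1 -> 1 = 1
and checking the remaining 342 assignments likewise gives ≥ 1 in every case.

Yes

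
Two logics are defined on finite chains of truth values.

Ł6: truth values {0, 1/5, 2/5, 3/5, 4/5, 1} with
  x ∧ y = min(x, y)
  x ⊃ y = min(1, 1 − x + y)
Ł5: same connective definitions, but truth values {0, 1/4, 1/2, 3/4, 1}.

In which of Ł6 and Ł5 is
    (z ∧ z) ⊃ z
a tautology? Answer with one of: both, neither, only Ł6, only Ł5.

both

In Ł6: every assignment gives 1 — tautology.
In Ł5: every assignment gives 1 — tautology.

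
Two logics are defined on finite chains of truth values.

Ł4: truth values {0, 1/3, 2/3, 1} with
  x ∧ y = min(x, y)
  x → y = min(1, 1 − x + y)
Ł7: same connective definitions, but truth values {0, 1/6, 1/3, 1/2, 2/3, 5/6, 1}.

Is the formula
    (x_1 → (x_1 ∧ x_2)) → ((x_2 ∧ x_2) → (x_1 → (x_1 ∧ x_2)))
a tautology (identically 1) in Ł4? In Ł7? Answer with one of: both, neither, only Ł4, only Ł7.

both

In Ł4: every assignment gives 1 — tautology.
In Ł7: every assignment gives 1 — tautology.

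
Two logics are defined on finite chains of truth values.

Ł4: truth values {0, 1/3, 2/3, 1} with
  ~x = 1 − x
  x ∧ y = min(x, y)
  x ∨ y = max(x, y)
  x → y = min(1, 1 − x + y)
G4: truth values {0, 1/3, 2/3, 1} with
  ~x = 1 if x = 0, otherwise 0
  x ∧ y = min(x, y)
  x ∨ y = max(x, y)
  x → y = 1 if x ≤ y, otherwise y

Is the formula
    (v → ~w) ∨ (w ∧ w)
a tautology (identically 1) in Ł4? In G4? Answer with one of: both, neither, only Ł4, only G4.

neither

In Ł4: at v = 2/3, w = 2/3 the value is 2/3 — not a tautology.
In G4: at v = 1/3, w = 1/3 the value is 1/3 — not a tautology.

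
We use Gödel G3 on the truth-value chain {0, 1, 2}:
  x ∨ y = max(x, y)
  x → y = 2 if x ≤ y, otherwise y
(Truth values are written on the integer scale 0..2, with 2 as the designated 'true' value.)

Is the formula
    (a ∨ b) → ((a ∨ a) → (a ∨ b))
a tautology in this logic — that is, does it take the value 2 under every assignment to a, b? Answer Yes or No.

Yes

a = 0, b = 0 ↦ 2
a = 0, b = 1 ↦ 2
a = 0, b = 2 ↦ 2
a = 1, b = 0 ↦ 2
a = 1, b = 1 ↦ 2
a = 1, b = 2 ↦ 2
a = 2, b = 0 ↦ 2
a = 2, b = 1 ↦ 2
a = 2, b = 2 ↦ 2
Every assignment gives a value ≥ 2.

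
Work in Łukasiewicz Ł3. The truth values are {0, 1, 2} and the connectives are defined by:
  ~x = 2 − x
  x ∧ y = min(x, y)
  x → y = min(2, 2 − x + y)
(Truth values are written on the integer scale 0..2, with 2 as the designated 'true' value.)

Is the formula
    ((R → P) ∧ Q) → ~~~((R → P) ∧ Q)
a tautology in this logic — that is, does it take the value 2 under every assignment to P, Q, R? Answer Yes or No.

Counterexample: take P = 0, Q = 2, R = 0.
R → P = 0 → 0 = 2
(R → P) ∧ Q = 2 ∧ 2 = 2
~((R → P) ∧ Q) = ~2 = 0
~~((R → P) ∧ Q) = ~0 = 2
~~~((R → P) ∧ Q) = ~2 = 0
((R → P) ∧ Q) → ~~~((R → P) ∧ Q) = 2 → 0 = 0
This gives 0 ≠ 2.

No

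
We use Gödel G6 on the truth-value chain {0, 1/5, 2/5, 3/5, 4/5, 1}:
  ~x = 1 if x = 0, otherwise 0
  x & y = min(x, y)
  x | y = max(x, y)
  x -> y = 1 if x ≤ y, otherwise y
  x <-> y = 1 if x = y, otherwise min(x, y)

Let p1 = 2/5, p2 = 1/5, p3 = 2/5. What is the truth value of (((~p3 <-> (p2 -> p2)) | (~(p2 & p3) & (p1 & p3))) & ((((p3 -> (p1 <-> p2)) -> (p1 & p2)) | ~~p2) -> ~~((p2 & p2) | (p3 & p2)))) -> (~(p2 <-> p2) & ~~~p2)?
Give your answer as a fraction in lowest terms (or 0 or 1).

1

~p3 = ~2/5 = 0
p2 -> p2 = 1/5 -> 1/5 = 1
~p3 <-> (p2 -> p2) = 0 <-> 1 = 0
p2 & p3 = 1/5 & 2/5 = 1/5
~(p2 & p3) = ~1/5 = 0
p1 & p3 = 2/5 & 2/5 = 2/5
~(p2 & p3) & (p1 & p3) = 0 & 2/5 = 0
(~p3 <-> (p2 -> p2)) | (~(p2 & p3) & (p1 & p3)) = 0 | 0 = 0
p1 <-> p2 = 2/5 <-> 1/5 = 1/5
p3 -> (p1 <-> p2) = 2/5 -> 1/5 = 1/5
p1 & p2 = 2/5 & 1/5 = 1/5
(p3 -> (p1 <-> p2)) -> (p1 & p2) = 1/5 -> 1/5 = 1
~p2 = ~1/5 = 0
~~p2 = ~0 = 1
((p3 -> (p1 <-> p2)) -> (p1 & p2)) | ~~p2 = 1 | 1 = 1
p2 & p2 = 1/5 & 1/5 = 1/5
p3 & p2 = 2/5 & 1/5 = 1/5
(p2 & p2) | (p3 & p2) = 1/5 | 1/5 = 1/5
~((p2 & p2) | (p3 & p2)) = ~1/5 = 0
~~((p2 & p2) | (p3 & p2)) = ~0 = 1
(((p3 -> (p1 <-> p2)) -> (p1 & p2)) | ~~p2) -> ~~((p2 & p2) | (p3 & p2)) = 1 -> 1 = 1
((~p3 <-> (p2 -> p2)) | (~(p2 & p3) & (p1 & p3))) & ((((p3 -> (p1 <-> p2)) -> (p1 & p2)) | ~~p2) -> ~~((p2 & p2) | (p3 & p2))) = 0 & 1 = 0
p2 <-> p2 = 1/5 <-> 1/5 = 1
~(p2 <-> p2) = ~1 = 0
~p2 = ~1/5 = 0
~~p2 = ~0 = 1
~~~p2 = ~1 = 0
~(p2 <-> p2) & ~~~p2 = 0 & 0 = 0
(((~p3 <-> (p2 -> p2)) | (~(p2 & p3) & (p1 & p3))) & ((((p3 -> (p1 <-> p2)) -> (p1 & p2)) | ~~p2) -> ~~((p2 & p2) | (p3 & p2)))) -> (~(p2 <-> p2) & ~~~p2) = 0 -> 0 = 1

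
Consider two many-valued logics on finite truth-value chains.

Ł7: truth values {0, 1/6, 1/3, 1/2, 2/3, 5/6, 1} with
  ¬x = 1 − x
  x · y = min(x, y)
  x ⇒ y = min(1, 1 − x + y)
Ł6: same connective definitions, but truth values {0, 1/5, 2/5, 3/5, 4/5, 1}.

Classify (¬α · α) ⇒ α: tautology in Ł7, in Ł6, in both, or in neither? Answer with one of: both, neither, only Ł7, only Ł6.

In Ł7: every assignment gives 1 — tautology.
In Ł6: every assignment gives 1 — tautology.

both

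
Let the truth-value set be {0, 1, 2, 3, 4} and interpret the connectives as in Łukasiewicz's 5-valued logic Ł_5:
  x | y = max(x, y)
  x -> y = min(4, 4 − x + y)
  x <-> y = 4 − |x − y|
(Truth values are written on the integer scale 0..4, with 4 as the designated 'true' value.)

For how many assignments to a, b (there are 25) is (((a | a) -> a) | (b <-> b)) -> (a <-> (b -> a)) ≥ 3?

16

value 4: 9 assignments (counts)
value 3: 7 assignments (counts)
value 2: 5 assignments
value 1: 3 assignments
value 0: 1 assignment
So 16 of the 25 assignments meet the threshold.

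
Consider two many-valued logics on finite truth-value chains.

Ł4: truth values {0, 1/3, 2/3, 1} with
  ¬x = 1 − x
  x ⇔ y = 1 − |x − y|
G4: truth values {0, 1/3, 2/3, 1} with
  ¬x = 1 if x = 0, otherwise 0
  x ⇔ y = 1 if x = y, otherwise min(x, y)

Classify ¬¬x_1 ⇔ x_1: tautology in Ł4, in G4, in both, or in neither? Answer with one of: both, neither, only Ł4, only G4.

only Ł4

In Ł4: every assignment gives 1 — tautology.
In G4: at x_1 = 1/3 the value is 1/3 — not a tautology.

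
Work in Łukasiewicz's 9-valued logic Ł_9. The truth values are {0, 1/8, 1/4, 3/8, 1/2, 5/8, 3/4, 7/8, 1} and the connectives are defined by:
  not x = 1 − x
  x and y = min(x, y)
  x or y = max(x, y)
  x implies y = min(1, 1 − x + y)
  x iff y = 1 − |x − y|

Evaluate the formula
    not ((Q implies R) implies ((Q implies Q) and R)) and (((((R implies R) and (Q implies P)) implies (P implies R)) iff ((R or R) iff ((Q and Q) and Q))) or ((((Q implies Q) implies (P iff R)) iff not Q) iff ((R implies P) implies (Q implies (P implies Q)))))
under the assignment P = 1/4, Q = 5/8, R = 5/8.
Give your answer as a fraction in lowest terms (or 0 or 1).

Q implies R = 5/8 implies 5/8 = 1
Q implies Q = 5/8 implies 5/8 = 1
(Q implies Q) and R = 1 and 5/8 = 5/8
(Q implies R) implies ((Q implies Q) and R) = 1 implies 5/8 = 5/8
not ((Q implies R) implies ((Q implies Q) and R)) = not 5/8 = 3/8
R implies R = 5/8 implies 5/8 = 1
Q implies P = 5/8 implies 1/4 = 5/8
(R implies R) and (Q implies P) = 1 and 5/8 = 5/8
P implies R = 1/4 implies 5/8 = 1
((R implies R) and (Q implies P)) implies (P implies R) = 5/8 implies 1 = 1
R or R = 5/8 or 5/8 = 5/8
Q and Q = 5/8 and 5/8 = 5/8
(Q and Q) and Q = 5/8 and 5/8 = 5/8
(R or R) iff ((Q and Q) and Q) = 5/8 iff 5/8 = 1
(((R implies R) and (Q implies P)) implies (P implies R)) iff ((R or R) iff ((Q and Q) and Q)) = 1 iff 1 = 1
Q implies Q = 5/8 implies 5/8 = 1
P iff R = 1/4 iff 5/8 = 5/8
(Q implies Q) implies (P iff R) = 1 implies 5/8 = 5/8
not Q = not 5/8 = 3/8
((Q implies Q) implies (P iff R)) iff not Q = 5/8 iff 3/8 = 3/4
R implies P = 5/8 implies 1/4 = 5/8
P implies Q = 1/4 implies 5/8 = 1
Q implies (P implies Q) = 5/8 implies 1 = 1
(R implies P) implies (Q implies (P implies Q)) = 5/8 implies 1 = 1
(((Q implies Q) implies (P iff R)) iff not Q) iff ((R implies P) implies (Q implies (P implies Q))) = 3/4 iff 1 = 3/4
((((R implies R) and (Q implies P)) implies (P implies R)) iff ((R or R) iff ((Q and Q) and Q))) or ((((Q implies Q) implies (P iff R)) iff not Q) iff ((R implies P) implies (Q implies (P implies Q)))) = 1 or 3/4 = 1
not ((Q implies R) implies ((Q implies Q) and R)) and (((((R implies R) and (Q implies P)) implies (P implies R)) iff ((R or R) iff ((Q and Q) and Q))) or ((((Q implies Q) implies (P iff R)) iff not Q) iff ((R implies P) implies (Q implies (P implies Q))))) = 3/8 and 1 = 3/8

3/8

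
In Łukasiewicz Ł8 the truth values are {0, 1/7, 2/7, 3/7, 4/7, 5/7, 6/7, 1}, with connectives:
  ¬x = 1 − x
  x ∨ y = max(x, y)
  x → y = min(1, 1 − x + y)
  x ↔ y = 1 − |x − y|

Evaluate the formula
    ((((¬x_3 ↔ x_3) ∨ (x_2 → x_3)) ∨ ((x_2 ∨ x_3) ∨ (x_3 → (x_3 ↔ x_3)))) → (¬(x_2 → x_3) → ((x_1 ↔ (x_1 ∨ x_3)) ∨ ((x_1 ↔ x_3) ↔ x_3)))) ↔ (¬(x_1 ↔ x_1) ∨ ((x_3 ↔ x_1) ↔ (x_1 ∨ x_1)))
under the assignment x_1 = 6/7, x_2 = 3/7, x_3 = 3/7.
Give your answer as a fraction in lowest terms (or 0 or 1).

5/7

¬x_3 = ¬3/7 = 4/7
¬x_3 ↔ x_3 = 4/7 ↔ 3/7 = 6/7
x_2 → x_3 = 3/7 → 3/7 = 1
(¬x_3 ↔ x_3) ∨ (x_2 → x_3) = 6/7 ∨ 1 = 1
x_2 ∨ x_3 = 3/7 ∨ 3/7 = 3/7
x_3 ↔ x_3 = 3/7 ↔ 3/7 = 1
x_3 → (x_3 ↔ x_3) = 3/7 → 1 = 1
(x_2 ∨ x_3) ∨ (x_3 → (x_3 ↔ x_3)) = 3/7 ∨ 1 = 1
((¬x_3 ↔ x_3) ∨ (x_2 → x_3)) ∨ ((x_2 ∨ x_3) ∨ (x_3 → (x_3 ↔ x_3))) = 1 ∨ 1 = 1
x_2 → x_3 = 3/7 → 3/7 = 1
¬(x_2 → x_3) = ¬1 = 0
x_1 ∨ x_3 = 6/7 ∨ 3/7 = 6/7
x_1 ↔ (x_1 ∨ x_3) = 6/7 ↔ 6/7 = 1
x_1 ↔ x_3 = 6/7 ↔ 3/7 = 4/7
(x_1 ↔ x_3) ↔ x_3 = 4/7 ↔ 3/7 = 6/7
(x_1 ↔ (x_1 ∨ x_3)) ∨ ((x_1 ↔ x_3) ↔ x_3) = 1 ∨ 6/7 = 1
¬(x_2 → x_3) → ((x_1 ↔ (x_1 ∨ x_3)) ∨ ((x_1 ↔ x_3) ↔ x_3)) = 0 → 1 = 1
(((¬x_3 ↔ x_3) ∨ (x_2 → x_3)) ∨ ((x_2 ∨ x_3) ∨ (x_3 → (x_3 ↔ x_3)))) → (¬(x_2 → x_3) → ((x_1 ↔ (x_1 ∨ x_3)) ∨ ((x_1 ↔ x_3) ↔ x_3))) = 1 → 1 = 1
x_1 ↔ x_1 = 6/7 ↔ 6/7 = 1
¬(x_1 ↔ x_1) = ¬1 = 0
x_3 ↔ x_1 = 3/7 ↔ 6/7 = 4/7
x_1 ∨ x_1 = 6/7 ∨ 6/7 = 6/7
(x_3 ↔ x_1) ↔ (x_1 ∨ x_1) = 4/7 ↔ 6/7 = 5/7
¬(x_1 ↔ x_1) ∨ ((x_3 ↔ x_1) ↔ (x_1 ∨ x_1)) = 0 ∨ 5/7 = 5/7
((((¬x_3 ↔ x_3) ∨ (x_2 → x_3)) ∨ ((x_2 ∨ x_3) ∨ (x_3 → (x_3 ↔ x_3)))) → (¬(x_2 → x_3) → ((x_1 ↔ (x_1 ∨ x_3)) ∨ ((x_1 ↔ x_3) ↔ x_3)))) ↔ (¬(x_1 ↔ x_1) ∨ ((x_3 ↔ x_1) ↔ (x_1 ∨ x_1))) = 1 ↔ 5/7 = 5/7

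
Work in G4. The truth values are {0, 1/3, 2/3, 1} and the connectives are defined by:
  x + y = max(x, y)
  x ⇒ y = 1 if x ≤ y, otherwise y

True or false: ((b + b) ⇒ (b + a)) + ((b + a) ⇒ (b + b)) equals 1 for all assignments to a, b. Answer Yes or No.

a = 0, b = 0 ↦ 1
a = 0, b = 1/3 ↦ 1
a = 0, b = 2/3 ↦ 1
a = 0, b = 1 ↦ 1
a = 1/3, b = 0 ↦ 1
a = 1/3, b = 1/3 ↦ 1
a = 1/3, b = 2/3 ↦ 1
a = 1/3, b = 1 ↦ 1
a = 2/3, b = 0 ↦ 1
a = 2/3, b = 1/3 ↦ 1
a = 2/3, b = 2/3 ↦ 1
a = 2/3, b = 1 ↦ 1
a = 1, b = 0 ↦ 1
a = 1, b = 1/3 ↦ 1
a = 1, b = 2/3 ↦ 1
a = 1, b = 1 ↦ 1
Every assignment gives a value ≥ 1.

Yes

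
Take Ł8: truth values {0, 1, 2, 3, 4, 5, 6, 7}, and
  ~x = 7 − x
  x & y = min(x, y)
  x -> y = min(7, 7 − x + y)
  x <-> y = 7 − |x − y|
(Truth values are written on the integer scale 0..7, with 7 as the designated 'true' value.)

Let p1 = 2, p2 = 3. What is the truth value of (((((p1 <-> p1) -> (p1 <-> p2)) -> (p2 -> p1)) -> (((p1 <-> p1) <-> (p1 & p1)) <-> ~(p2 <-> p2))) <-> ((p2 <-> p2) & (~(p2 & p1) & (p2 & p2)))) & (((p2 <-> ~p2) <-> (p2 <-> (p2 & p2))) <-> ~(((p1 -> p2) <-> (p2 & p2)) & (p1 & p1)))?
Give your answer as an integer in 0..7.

5

p1 <-> p1 = 2 <-> 2 = 7
p1 <-> p2 = 2 <-> 3 = 6
(p1 <-> p1) -> (p1 <-> p2) = 7 -> 6 = 6
p2 -> p1 = 3 -> 2 = 6
((p1 <-> p1) -> (p1 <-> p2)) -> (p2 -> p1) = 6 -> 6 = 7
p1 <-> p1 = 2 <-> 2 = 7
p1 & p1 = 2 & 2 = 2
(p1 <-> p1) <-> (p1 & p1) = 7 <-> 2 = 2
p2 <-> p2 = 3 <-> 3 = 7
~(p2 <-> p2) = ~7 = 0
((p1 <-> p1) <-> (p1 & p1)) <-> ~(p2 <-> p2) = 2 <-> 0 = 5
(((p1 <-> p1) -> (p1 <-> p2)) -> (p2 -> p1)) -> (((p1 <-> p1) <-> (p1 & p1)) <-> ~(p2 <-> p2)) = 7 -> 5 = 5
p2 <-> p2 = 3 <-> 3 = 7
p2 & p1 = 3 & 2 = 2
~(p2 & p1) = ~2 = 5
p2 & p2 = 3 & 3 = 3
~(p2 & p1) & (p2 & p2) = 5 & 3 = 3
(p2 <-> p2) & (~(p2 & p1) & (p2 & p2)) = 7 & 3 = 3
((((p1 <-> p1) -> (p1 <-> p2)) -> (p2 -> p1)) -> (((p1 <-> p1) <-> (p1 & p1)) <-> ~(p2 <-> p2))) <-> ((p2 <-> p2) & (~(p2 & p1) & (p2 & p2))) = 5 <-> 3 = 5
~p2 = ~3 = 4
p2 <-> ~p2 = 3 <-> 4 = 6
p2 & p2 = 3 & 3 = 3
p2 <-> (p2 & p2) = 3 <-> 3 = 7
(p2 <-> ~p2) <-> (p2 <-> (p2 & p2)) = 6 <-> 7 = 6
p1 -> p2 = 2 -> 3 = 7
p2 & p2 = 3 & 3 = 3
(p1 -> p2) <-> (p2 & p2) = 7 <-> 3 = 3
p1 & p1 = 2 & 2 = 2
((p1 -> p2) <-> (p2 & p2)) & (p1 & p1) = 3 & 2 = 2
~(((p1 -> p2) <-> (p2 & p2)) & (p1 & p1)) = ~2 = 5
((p2 <-> ~p2) <-> (p2 <-> (p2 & p2))) <-> ~(((p1 -> p2) <-> (p2 & p2)) & (p1 & p1)) = 6 <-> 5 = 6
(((((p1 <-> p1) -> (p1 <-> p2)) -> (p2 -> p1)) -> (((p1 <-> p1) <-> (p1 & p1)) <-> ~(p2 <-> p2))) <-> ((p2 <-> p2) & (~(p2 & p1) & (p2 & p2)))) & (((p2 <-> ~p2) <-> (p2 <-> (p2 & p2))) <-> ~(((p1 -> p2) <-> (p2 & p2)) & (p1 & p1))) = 5 & 6 = 5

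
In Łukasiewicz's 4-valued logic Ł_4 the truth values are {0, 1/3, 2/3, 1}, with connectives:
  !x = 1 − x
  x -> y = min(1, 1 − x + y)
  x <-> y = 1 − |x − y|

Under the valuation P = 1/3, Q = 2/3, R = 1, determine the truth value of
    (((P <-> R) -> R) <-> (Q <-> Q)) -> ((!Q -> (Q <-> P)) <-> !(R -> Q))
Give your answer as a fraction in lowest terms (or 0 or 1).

P <-> R = 1/3 <-> 1 = 1/3
(P <-> R) -> R = 1/3 -> 1 = 1
Q <-> Q = 2/3 <-> 2/3 = 1
((P <-> R) -> R) <-> (Q <-> Q) = 1 <-> 1 = 1
!Q = !2/3 = 1/3
Q <-> P = 2/3 <-> 1/3 = 2/3
!Q -> (Q <-> P) = 1/3 -> 2/3 = 1
R -> Q = 1 -> 2/3 = 2/3
!(R -> Q) = !2/3 = 1/3
(!Q -> (Q <-> P)) <-> !(R -> Q) = 1 <-> 1/3 = 1/3
(((P <-> R) -> R) <-> (Q <-> Q)) -> ((!Q -> (Q <-> P)) <-> !(R -> Q)) = 1 -> 1/3 = 1/3

1/3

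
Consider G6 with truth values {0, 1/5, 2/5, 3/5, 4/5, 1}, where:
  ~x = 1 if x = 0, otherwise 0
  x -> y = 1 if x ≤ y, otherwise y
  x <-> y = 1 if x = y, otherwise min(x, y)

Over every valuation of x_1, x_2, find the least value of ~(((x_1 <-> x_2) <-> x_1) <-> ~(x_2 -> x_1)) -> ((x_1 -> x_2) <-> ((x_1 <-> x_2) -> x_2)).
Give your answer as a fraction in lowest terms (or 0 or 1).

Take x_1 = 1/5, x_2 = 1/5:
x_1 <-> x_2 = 1/5 <-> 1/5 = 1
(x_1 <-> x_2) <-> x_1 = 1 <-> 1/5 = 1/5
x_2 -> x_1 = 1/5 -> 1/5 = 1
~(x_2 -> x_1) = ~1 = 0
((x_1 <-> x_2) <-> x_1) <-> ~(x_2 -> x_1) = 1/5 <-> 0 = 0
~(((x_1 <-> x_2) <-> x_1) <-> ~(x_2 -> x_1)) = ~0 = 1
x_1 -> x_2 = 1/5 -> 1/5 = 1
x_1 <-> x_2 = 1/5 <-> 1/5 = 1
(x_1 <-> x_2) -> x_2 = 1 -> 1/5 = 1/5
(x_1 -> x_2) <-> ((x_1 <-> x_2) -> x_2) = 1 <-> 1/5 = 1/5
~(((x_1 <-> x_2) <-> x_1) <-> ~(x_2 -> x_1)) -> ((x_1 -> x_2) <-> ((x_1 <-> x_2) -> x_2)) = 1 -> 1/5 = 1/5
No assignment yields a value below 1/5, so this is the minimum.

1/5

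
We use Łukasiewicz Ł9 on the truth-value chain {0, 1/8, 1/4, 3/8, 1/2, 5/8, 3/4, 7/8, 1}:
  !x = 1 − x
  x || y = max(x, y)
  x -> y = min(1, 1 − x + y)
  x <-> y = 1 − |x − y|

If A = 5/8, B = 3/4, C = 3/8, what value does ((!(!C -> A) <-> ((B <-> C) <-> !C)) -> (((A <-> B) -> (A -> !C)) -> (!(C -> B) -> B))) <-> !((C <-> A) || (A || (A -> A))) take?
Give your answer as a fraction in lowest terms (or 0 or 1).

0

!C = !3/8 = 5/8
!C -> A = 5/8 -> 5/8 = 1
!(!C -> A) = !1 = 0
B <-> C = 3/4 <-> 3/8 = 5/8
!C = !3/8 = 5/8
(B <-> C) <-> !C = 5/8 <-> 5/8 = 1
!(!C -> A) <-> ((B <-> C) <-> !C) = 0 <-> 1 = 0
A <-> B = 5/8 <-> 3/4 = 7/8
!C = !3/8 = 5/8
A -> !C = 5/8 -> 5/8 = 1
(A <-> B) -> (A -> !C) = 7/8 -> 1 = 1
C -> B = 3/8 -> 3/4 = 1
!(C -> B) = !1 = 0
!(C -> B) -> B = 0 -> 3/4 = 1
((A <-> B) -> (A -> !C)) -> (!(C -> B) -> B) = 1 -> 1 = 1
(!(!C -> A) <-> ((B <-> C) <-> !C)) -> (((A <-> B) -> (A -> !C)) -> (!(C -> B) -> B)) = 0 -> 1 = 1
C <-> A = 3/8 <-> 5/8 = 3/4
A -> A = 5/8 -> 5/8 = 1
A || (A -> A) = 5/8 || 1 = 1
(C <-> A) || (A || (A -> A)) = 3/4 || 1 = 1
!((C <-> A) || (A || (A -> A))) = !1 = 0
((!(!C -> A) <-> ((B <-> C) <-> !C)) -> (((A <-> B) -> (A -> !C)) -> (!(C -> B) -> B))) <-> !((C <-> A) || (A || (A -> A))) = 1 <-> 0 = 0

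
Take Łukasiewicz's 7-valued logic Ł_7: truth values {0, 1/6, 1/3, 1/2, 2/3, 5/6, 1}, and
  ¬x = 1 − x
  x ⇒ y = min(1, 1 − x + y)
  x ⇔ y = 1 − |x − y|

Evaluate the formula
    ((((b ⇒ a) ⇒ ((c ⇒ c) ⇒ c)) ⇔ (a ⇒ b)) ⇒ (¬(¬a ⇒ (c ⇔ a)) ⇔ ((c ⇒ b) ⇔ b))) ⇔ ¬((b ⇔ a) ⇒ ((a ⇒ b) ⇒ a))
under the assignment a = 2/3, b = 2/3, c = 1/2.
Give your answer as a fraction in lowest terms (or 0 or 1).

1/2

b ⇒ a = 2/3 ⇒ 2/3 = 1
c ⇒ c = 1/2 ⇒ 1/2 = 1
(c ⇒ c) ⇒ c = 1 ⇒ 1/2 = 1/2
(b ⇒ a) ⇒ ((c ⇒ c) ⇒ c) = 1 ⇒ 1/2 = 1/2
a ⇒ b = 2/3 ⇒ 2/3 = 1
((b ⇒ a) ⇒ ((c ⇒ c) ⇒ c)) ⇔ (a ⇒ b) = 1/2 ⇔ 1 = 1/2
¬a = ¬2/3 = 1/3
c ⇔ a = 1/2 ⇔ 2/3 = 5/6
¬a ⇒ (c ⇔ a) = 1/3 ⇒ 5/6 = 1
¬(¬a ⇒ (c ⇔ a)) = ¬1 = 0
c ⇒ b = 1/2 ⇒ 2/3 = 1
(c ⇒ b) ⇔ b = 1 ⇔ 2/3 = 2/3
¬(¬a ⇒ (c ⇔ a)) ⇔ ((c ⇒ b) ⇔ b) = 0 ⇔ 2/3 = 1/3
(((b ⇒ a) ⇒ ((c ⇒ c) ⇒ c)) ⇔ (a ⇒ b)) ⇒ (¬(¬a ⇒ (c ⇔ a)) ⇔ ((c ⇒ b) ⇔ b)) = 1/2 ⇒ 1/3 = 5/6
b ⇔ a = 2/3 ⇔ 2/3 = 1
a ⇒ b = 2/3 ⇒ 2/3 = 1
(a ⇒ b) ⇒ a = 1 ⇒ 2/3 = 2/3
(b ⇔ a) ⇒ ((a ⇒ b) ⇒ a) = 1 ⇒ 2/3 = 2/3
¬((b ⇔ a) ⇒ ((a ⇒ b) ⇒ a)) = ¬2/3 = 1/3
((((b ⇒ a) ⇒ ((c ⇒ c) ⇒ c)) ⇔ (a ⇒ b)) ⇒ (¬(¬a ⇒ (c ⇔ a)) ⇔ ((c ⇒ b) ⇔ b))) ⇔ ¬((b ⇔ a) ⇒ ((a ⇒ b) ⇒ a)) = 5/6 ⇔ 1/3 = 1/2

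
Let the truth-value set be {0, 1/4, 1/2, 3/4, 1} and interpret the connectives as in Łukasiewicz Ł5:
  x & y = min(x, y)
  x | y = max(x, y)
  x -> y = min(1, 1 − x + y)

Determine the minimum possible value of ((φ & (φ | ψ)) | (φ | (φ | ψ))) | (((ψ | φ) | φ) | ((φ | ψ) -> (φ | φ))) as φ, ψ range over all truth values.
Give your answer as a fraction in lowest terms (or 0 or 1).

1/2

Take φ = 0, ψ = 1/2:
φ | ψ = 0 | 1/2 = 1/2
φ & (φ | ψ) = 0 & 1/2 = 0
φ | ψ = 0 | 1/2 = 1/2
φ | (φ | ψ) = 0 | 1/2 = 1/2
(φ & (φ | ψ)) | (φ | (φ | ψ)) = 0 | 1/2 = 1/2
ψ | φ = 1/2 | 0 = 1/2
(ψ | φ) | φ = 1/2 | 0 = 1/2
φ | ψ = 0 | 1/2 = 1/2
φ | φ = 0 | 0 = 0
(φ | ψ) -> (φ | φ) = 1/2 -> 0 = 1/2
((ψ | φ) | φ) | ((φ | ψ) -> (φ | φ)) = 1/2 | 1/2 = 1/2
((φ & (φ | ψ)) | (φ | (φ | ψ))) | (((ψ | φ) | φ) | ((φ | ψ) -> (φ | φ))) = 1/2 | 1/2 = 1/2
No assignment yields a value below 1/2, so this is the minimum.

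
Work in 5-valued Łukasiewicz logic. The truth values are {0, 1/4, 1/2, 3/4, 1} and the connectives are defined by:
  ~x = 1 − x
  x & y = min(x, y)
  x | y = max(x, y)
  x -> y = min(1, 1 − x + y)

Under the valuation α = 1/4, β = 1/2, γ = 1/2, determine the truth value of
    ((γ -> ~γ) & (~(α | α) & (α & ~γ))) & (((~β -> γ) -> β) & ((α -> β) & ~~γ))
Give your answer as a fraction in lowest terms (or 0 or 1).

~γ = ~1/2 = 1/2
γ -> ~γ = 1/2 -> 1/2 = 1
α | α = 1/4 | 1/4 = 1/4
~(α | α) = ~1/4 = 3/4
~γ = ~1/2 = 1/2
α & ~γ = 1/4 & 1/2 = 1/4
~(α | α) & (α & ~γ) = 3/4 & 1/4 = 1/4
(γ -> ~γ) & (~(α | α) & (α & ~γ)) = 1 & 1/4 = 1/4
~β = ~1/2 = 1/2
~β -> γ = 1/2 -> 1/2 = 1
(~β -> γ) -> β = 1 -> 1/2 = 1/2
α -> β = 1/4 -> 1/2 = 1
~γ = ~1/2 = 1/2
~~γ = ~1/2 = 1/2
(α -> β) & ~~γ = 1 & 1/2 = 1/2
((~β -> γ) -> β) & ((α -> β) & ~~γ) = 1/2 & 1/2 = 1/2
((γ -> ~γ) & (~(α | α) & (α & ~γ))) & (((~β -> γ) -> β) & ((α -> β) & ~~γ)) = 1/4 & 1/2 = 1/4

1/4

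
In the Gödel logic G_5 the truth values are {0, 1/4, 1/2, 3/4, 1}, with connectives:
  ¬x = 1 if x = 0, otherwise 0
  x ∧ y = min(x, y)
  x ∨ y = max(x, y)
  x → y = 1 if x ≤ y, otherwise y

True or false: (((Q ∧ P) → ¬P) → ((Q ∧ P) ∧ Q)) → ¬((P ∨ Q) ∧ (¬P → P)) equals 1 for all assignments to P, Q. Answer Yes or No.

No

Counterexample: take P = 1/4, Q = 1/4.
Q ∧ P = 1/4 ∧ 1/4 = 1/4
¬P = ¬1/4 = 0
(Q ∧ P) → ¬P = 1/4 → 0 = 0
Q ∧ P = 1/4 ∧ 1/4 = 1/4
(Q ∧ P) ∧ Q = 1/4 ∧ 1/4 = 1/4
((Q ∧ P) → ¬P) → ((Q ∧ P) ∧ Q) = 0 → 1/4 = 1
P ∨ Q = 1/4 ∨ 1/4 = 1/4
¬P = ¬1/4 = 0
¬P → P = 0 → 1/4 = 1
(P ∨ Q) ∧ (¬P → P) = 1/4 ∧ 1 = 1/4
¬((P ∨ Q) ∧ (¬P → P)) = ¬1/4 = 0
(((Q ∧ P) → ¬P) → ((Q ∧ P) ∧ Q)) → ¬((P ∨ Q) ∧ (¬P → P)) = 1 → 0 = 0
This gives 0 ≠ 1.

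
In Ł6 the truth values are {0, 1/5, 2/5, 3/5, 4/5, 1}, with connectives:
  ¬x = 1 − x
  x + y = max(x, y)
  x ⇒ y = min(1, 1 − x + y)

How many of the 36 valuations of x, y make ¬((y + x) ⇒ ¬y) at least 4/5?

value 1: 6 assignments (counts)
value 4/5: 1 assignment (counts)
value 3/5: 6 assignments
value 2/5: 2 assignments
value 1/5: 6 assignments
value 0: 15 assignments
So 7 of the 36 assignments meet the threshold.

7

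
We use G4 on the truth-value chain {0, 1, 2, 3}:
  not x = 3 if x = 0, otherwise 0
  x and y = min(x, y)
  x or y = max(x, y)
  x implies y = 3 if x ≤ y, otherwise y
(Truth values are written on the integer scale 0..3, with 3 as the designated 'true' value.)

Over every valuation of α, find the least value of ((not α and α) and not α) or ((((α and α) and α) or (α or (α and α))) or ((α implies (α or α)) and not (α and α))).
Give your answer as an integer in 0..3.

1

Take α = 1:
not α = not 1 = 0
not α and α = 0 and 1 = 0
not α = not 1 = 0
(not α and α) and not α = 0 and 0 = 0
α and α = 1 and 1 = 1
(α and α) and α = 1 and 1 = 1
α and α = 1 and 1 = 1
α or (α and α) = 1 or 1 = 1
((α and α) and α) or (α or (α and α)) = 1 or 1 = 1
α or α = 1 or 1 = 1
α implies (α or α) = 1 implies 1 = 3
α and α = 1 and 1 = 1
not (α and α) = not 1 = 0
(α implies (α or α)) and not (α and α) = 3 and 0 = 0
(((α and α) and α) or (α or (α and α))) or ((α implies (α or α)) and not (α and α)) = 1 or 0 = 1
((not α and α) and not α) or ((((α and α) and α) or (α or (α and α))) or ((α implies (α or α)) and not (α and α))) = 0 or 1 = 1
No assignment yields a value below 1, so this is the minimum.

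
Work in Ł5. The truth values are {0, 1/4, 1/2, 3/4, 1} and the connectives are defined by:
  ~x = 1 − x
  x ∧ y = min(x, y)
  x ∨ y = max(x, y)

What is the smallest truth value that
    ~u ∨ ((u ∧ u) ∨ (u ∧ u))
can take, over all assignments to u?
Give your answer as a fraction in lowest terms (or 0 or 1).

1/2

Take u = 1/2:
~u = ~1/2 = 1/2
u ∧ u = 1/2 ∧ 1/2 = 1/2
u ∧ u = 1/2 ∧ 1/2 = 1/2
(u ∧ u) ∨ (u ∧ u) = 1/2 ∨ 1/2 = 1/2
~u ∨ ((u ∧ u) ∨ (u ∧ u)) = 1/2 ∨ 1/2 = 1/2
No assignment yields a value below 1/2, so this is the minimum.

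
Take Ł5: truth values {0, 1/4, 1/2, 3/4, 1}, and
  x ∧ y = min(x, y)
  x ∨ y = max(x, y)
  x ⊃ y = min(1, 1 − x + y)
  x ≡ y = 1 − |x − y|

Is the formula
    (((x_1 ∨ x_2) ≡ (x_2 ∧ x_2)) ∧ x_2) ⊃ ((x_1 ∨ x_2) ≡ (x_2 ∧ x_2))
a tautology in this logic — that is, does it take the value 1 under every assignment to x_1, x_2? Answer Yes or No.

Yes

At x_1 = 1/4, x_2 = 0, for instance:
x_1 ∨ x_2 = 1/4 ∨ 0 = 1/4
x_2 ∧ x_2 = 0 ∧ 0 = 0
(x_1 ∨ x_2) ≡ (x_2 ∧ x_2) = 1/4 ≡ 0 = 3/4
((x_1 ∨ x_2) ≡ (x_2 ∧ x_2)) ∧ x_2 = 3/4 ∧ 0 = 0
(((x_1 ∨ x_2) ≡ (x_2 ∧ x_2)) ∧ x_2) ⊃ ((x_1 ∨ x_2) ≡ (x_2 ∧ x_2)) = 0 ⊃ 3/4 = 1
and checking the remaining 24 assignments likewise gives ≥ 1 in every case.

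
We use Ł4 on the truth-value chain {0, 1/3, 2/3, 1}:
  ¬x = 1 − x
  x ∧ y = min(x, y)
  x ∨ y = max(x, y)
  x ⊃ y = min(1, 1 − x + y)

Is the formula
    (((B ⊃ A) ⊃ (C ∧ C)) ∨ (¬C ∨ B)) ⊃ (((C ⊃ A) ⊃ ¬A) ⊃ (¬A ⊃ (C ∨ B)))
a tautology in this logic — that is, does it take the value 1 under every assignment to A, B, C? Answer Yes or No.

Counterexample: take A = 0, B = 0, C = 0.
B ⊃ A = 0 ⊃ 0 = 1
C ∧ C = 0 ∧ 0 = 0
(B ⊃ A) ⊃ (C ∧ C) = 1 ⊃ 0 = 0
¬C = ¬0 = 1
¬C ∨ B = 1 ∨ 0 = 1
((B ⊃ A) ⊃ (C ∧ C)) ∨ (¬C ∨ B) = 0 ∨ 1 = 1
C ⊃ A = 0 ⊃ 0 = 1
¬A = ¬0 = 1
(C ⊃ A) ⊃ ¬A = 1 ⊃ 1 = 1
¬A = ¬0 = 1
C ∨ B = 0 ∨ 0 = 0
¬A ⊃ (C ∨ B) = 1 ⊃ 0 = 0
((C ⊃ A) ⊃ ¬A) ⊃ (¬A ⊃ (C ∨ B)) = 1 ⊃ 0 = 0
(((B ⊃ A) ⊃ (C ∧ C)) ∨ (¬C ∨ B)) ⊃ (((C ⊃ A) ⊃ ¬A) ⊃ (¬A ⊃ (C ∨ B))) = 1 ⊃ 0 = 0
This gives 0 ≠ 1.

No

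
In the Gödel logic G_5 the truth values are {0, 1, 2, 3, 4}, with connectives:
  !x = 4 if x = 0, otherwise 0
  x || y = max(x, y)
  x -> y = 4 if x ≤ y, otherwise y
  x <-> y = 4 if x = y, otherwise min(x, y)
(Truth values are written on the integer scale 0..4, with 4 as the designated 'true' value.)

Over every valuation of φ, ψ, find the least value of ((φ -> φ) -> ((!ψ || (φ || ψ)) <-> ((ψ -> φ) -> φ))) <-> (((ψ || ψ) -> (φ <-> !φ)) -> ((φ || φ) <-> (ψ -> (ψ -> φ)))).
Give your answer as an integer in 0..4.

Take φ = 0, ψ = 1:
φ -> φ = 0 -> 0 = 4
!ψ = !1 = 0
φ || ψ = 0 || 1 = 1
!ψ || (φ || ψ) = 0 || 1 = 1
ψ -> φ = 1 -> 0 = 0
(ψ -> φ) -> φ = 0 -> 0 = 4
(!ψ || (φ || ψ)) <-> ((ψ -> φ) -> φ) = 1 <-> 4 = 1
(φ -> φ) -> ((!ψ || (φ || ψ)) <-> ((ψ -> φ) -> φ)) = 4 -> 1 = 1
ψ || ψ = 1 || 1 = 1
!φ = !0 = 4
φ <-> !φ = 0 <-> 4 = 0
(ψ || ψ) -> (φ <-> !φ) = 1 -> 0 = 0
φ || φ = 0 || 0 = 0
ψ -> φ = 1 -> 0 = 0
ψ -> (ψ -> φ) = 1 -> 0 = 0
(φ || φ) <-> (ψ -> (ψ -> φ)) = 0 <-> 0 = 4
((ψ || ψ) -> (φ <-> !φ)) -> ((φ || φ) <-> (ψ -> (ψ -> φ))) = 0 -> 4 = 4
((φ -> φ) -> ((!ψ || (φ || ψ)) <-> ((ψ -> φ) -> φ))) <-> (((ψ || ψ) -> (φ <-> !φ)) -> ((φ || φ) <-> (ψ -> (ψ -> φ)))) = 1 <-> 4 = 1
No assignment yields a value below 1, so this is the minimum.

1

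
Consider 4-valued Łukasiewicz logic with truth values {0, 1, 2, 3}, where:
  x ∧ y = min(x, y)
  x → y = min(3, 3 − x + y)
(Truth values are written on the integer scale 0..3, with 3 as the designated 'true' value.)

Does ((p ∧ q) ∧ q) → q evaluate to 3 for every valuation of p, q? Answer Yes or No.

p = 0, q = 0 ↦ 3
p = 0, q = 1 ↦ 3
p = 0, q = 2 ↦ 3
p = 0, q = 3 ↦ 3
p = 1, q = 0 ↦ 3
p = 1, q = 1 ↦ 3
p = 1, q = 2 ↦ 3
p = 1, q = 3 ↦ 3
p = 2, q = 0 ↦ 3
p = 2, q = 1 ↦ 3
p = 2, q = 2 ↦ 3
p = 2, q = 3 ↦ 3
p = 3, q = 0 ↦ 3
p = 3, q = 1 ↦ 3
p = 3, q = 2 ↦ 3
p = 3, q = 3 ↦ 3
Every assignment gives a value ≥ 3.

Yes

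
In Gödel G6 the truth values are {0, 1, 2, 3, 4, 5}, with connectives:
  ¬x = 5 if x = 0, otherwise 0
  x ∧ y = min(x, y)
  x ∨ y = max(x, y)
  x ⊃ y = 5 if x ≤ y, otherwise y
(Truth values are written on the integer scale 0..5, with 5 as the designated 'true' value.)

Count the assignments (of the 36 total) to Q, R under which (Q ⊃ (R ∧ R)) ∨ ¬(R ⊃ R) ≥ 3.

24

value 5: 21 assignments (counts)
value 4: 1 assignment (counts)
value 3: 2 assignments (counts)
value 2: 3 assignments
value 1: 4 assignments
value 0: 5 assignments
So 24 of the 36 assignments meet the threshold.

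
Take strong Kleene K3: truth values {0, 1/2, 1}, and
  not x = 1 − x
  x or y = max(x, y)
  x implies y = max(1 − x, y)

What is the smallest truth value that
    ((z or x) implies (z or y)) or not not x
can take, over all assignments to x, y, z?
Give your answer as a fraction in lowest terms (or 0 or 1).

1/2

Take x = 0, y = 0, z = 1/2:
z or x = 1/2 or 0 = 1/2
z or y = 1/2 or 0 = 1/2
(z or x) implies (z or y) = 1/2 implies 1/2 = 1/2
not x = not 0 = 1
not not x = not 1 = 0
((z or x) implies (z or y)) or not not x = 1/2 or 0 = 1/2
No assignment yields a value below 1/2, so this is the minimum.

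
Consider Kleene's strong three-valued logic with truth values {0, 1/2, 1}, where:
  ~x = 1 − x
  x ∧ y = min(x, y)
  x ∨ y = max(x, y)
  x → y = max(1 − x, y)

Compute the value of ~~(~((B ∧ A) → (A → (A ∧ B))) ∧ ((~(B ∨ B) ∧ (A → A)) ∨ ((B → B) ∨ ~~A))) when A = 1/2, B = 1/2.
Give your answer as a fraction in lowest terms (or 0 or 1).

B ∧ A = 1/2 ∧ 1/2 = 1/2
A ∧ B = 1/2 ∧ 1/2 = 1/2
A → (A ∧ B) = 1/2 → 1/2 = 1/2
(B ∧ A) → (A → (A ∧ B)) = 1/2 → 1/2 = 1/2
~((B ∧ A) → (A → (A ∧ B))) = ~1/2 = 1/2
B ∨ B = 1/2 ∨ 1/2 = 1/2
~(B ∨ B) = ~1/2 = 1/2
A → A = 1/2 → 1/2 = 1/2
~(B ∨ B) ∧ (A → A) = 1/2 ∧ 1/2 = 1/2
B → B = 1/2 → 1/2 = 1/2
~A = ~1/2 = 1/2
~~A = ~1/2 = 1/2
(B → B) ∨ ~~A = 1/2 ∨ 1/2 = 1/2
(~(B ∨ B) ∧ (A → A)) ∨ ((B → B) ∨ ~~A) = 1/2 ∨ 1/2 = 1/2
~((B ∧ A) → (A → (A ∧ B))) ∧ ((~(B ∨ B) ∧ (A → A)) ∨ ((B → B) ∨ ~~A)) = 1/2 ∧ 1/2 = 1/2
~(~((B ∧ A) → (A → (A ∧ B))) ∧ ((~(B ∨ B) ∧ (A → A)) ∨ ((B → B) ∨ ~~A))) = ~1/2 = 1/2
~~(~((B ∧ A) → (A → (A ∧ B))) ∧ ((~(B ∨ B) ∧ (A → A)) ∨ ((B → B) ∨ ~~A))) = ~1/2 = 1/2

1/2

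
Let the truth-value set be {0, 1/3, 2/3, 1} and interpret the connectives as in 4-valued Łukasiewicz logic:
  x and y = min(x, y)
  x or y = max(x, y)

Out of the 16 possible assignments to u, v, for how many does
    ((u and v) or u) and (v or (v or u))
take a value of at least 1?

4

u = 0, v = 0 ↦ 0  <
u = 0, v = 1/3 ↦ 0  <
u = 0, v = 2/3 ↦ 0  <
u = 0, v = 1 ↦ 0  <
u = 1/3, v = 0 ↦ 1/3  <
u = 1/3, v = 1/3 ↦ 1/3  <
u = 1/3, v = 2/3 ↦ 1/3  <
u = 1/3, v = 1 ↦ 1/3  <
u = 2/3, v = 0 ↦ 2/3  <
u = 2/3, v = 1/3 ↦ 2/3  <
u = 2/3, v = 2/3 ↦ 2/3  <
u = 2/3, v = 1 ↦ 2/3  <
u = 1, v = 0 ↦ 1  ≥
u = 1, v = 1/3 ↦ 1  ≥
u = 1, v = 2/3 ↦ 1  ≥
u = 1, v = 1 ↦ 1  ≥
So 4 of the 16 assignments meet the threshold.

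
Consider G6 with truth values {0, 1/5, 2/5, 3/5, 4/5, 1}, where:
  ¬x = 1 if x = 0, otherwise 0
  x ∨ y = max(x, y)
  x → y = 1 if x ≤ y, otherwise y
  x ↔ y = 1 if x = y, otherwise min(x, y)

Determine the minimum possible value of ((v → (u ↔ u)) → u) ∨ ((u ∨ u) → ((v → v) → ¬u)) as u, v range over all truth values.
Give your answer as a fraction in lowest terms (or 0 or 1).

1/5

Take u = 1/5, v = 0:
u ↔ u = 1/5 ↔ 1/5 = 1
v → (u ↔ u) = 0 → 1 = 1
(v → (u ↔ u)) → u = 1 → 1/5 = 1/5
u ∨ u = 1/5 ∨ 1/5 = 1/5
v → v = 0 → 0 = 1
¬u = ¬1/5 = 0
(v → v) → ¬u = 1 → 0 = 0
(u ∨ u) → ((v → v) → ¬u) = 1/5 → 0 = 0
((v → (u ↔ u)) → u) ∨ ((u ∨ u) → ((v → v) → ¬u)) = 1/5 ∨ 0 = 1/5
No assignment yields a value below 1/5, so this is the minimum.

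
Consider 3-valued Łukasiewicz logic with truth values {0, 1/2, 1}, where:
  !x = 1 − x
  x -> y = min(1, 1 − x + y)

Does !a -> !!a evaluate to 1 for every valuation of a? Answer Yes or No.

No

Counterexample: take a = 0.
!a = !0 = 1
!a = !0 = 1
!!a = !1 = 0
!a -> !!a = 1 -> 0 = 0
This gives 0 ≠ 1.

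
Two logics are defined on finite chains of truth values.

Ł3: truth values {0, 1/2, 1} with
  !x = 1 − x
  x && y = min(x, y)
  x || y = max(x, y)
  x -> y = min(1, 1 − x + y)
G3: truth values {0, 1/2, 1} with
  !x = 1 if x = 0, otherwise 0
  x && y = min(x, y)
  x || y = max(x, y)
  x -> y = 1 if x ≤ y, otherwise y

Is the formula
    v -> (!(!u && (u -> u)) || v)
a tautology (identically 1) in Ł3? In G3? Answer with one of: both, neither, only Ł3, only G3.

both

In Ł3: every assignment gives 1 — tautology.
In G3: every assignment gives 1 — tautology.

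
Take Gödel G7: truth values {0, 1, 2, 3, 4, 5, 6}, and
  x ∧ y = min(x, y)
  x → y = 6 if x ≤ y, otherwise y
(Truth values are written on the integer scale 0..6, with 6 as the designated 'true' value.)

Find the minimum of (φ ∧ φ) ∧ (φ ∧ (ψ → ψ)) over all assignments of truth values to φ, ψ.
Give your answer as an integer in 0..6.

0

Take φ = 0, ψ = 0:
φ ∧ φ = 0 ∧ 0 = 0
ψ → ψ = 0 → 0 = 6
φ ∧ (ψ → ψ) = 0 ∧ 6 = 0
(φ ∧ φ) ∧ (φ ∧ (ψ → ψ)) = 0 ∧ 0 = 0
No assignment yields a value below 0, so this is the minimum.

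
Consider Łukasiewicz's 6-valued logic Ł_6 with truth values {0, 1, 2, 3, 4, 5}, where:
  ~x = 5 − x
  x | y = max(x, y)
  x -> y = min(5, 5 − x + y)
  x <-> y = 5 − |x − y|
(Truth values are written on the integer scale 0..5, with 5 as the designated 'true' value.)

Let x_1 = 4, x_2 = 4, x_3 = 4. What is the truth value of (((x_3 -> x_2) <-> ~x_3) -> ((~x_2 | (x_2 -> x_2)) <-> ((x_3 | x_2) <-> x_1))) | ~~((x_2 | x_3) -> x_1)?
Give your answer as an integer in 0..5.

5

x_3 -> x_2 = 4 -> 4 = 5
~x_3 = ~4 = 1
(x_3 -> x_2) <-> ~x_3 = 5 <-> 1 = 1
~x_2 = ~4 = 1
x_2 -> x_2 = 4 -> 4 = 5
~x_2 | (x_2 -> x_2) = 1 | 5 = 5
x_3 | x_2 = 4 | 4 = 4
(x_3 | x_2) <-> x_1 = 4 <-> 4 = 5
(~x_2 | (x_2 -> x_2)) <-> ((x_3 | x_2) <-> x_1) = 5 <-> 5 = 5
((x_3 -> x_2) <-> ~x_3) -> ((~x_2 | (x_2 -> x_2)) <-> ((x_3 | x_2) <-> x_1)) = 1 -> 5 = 5
x_2 | x_3 = 4 | 4 = 4
(x_2 | x_3) -> x_1 = 4 -> 4 = 5
~((x_2 | x_3) -> x_1) = ~5 = 0
~~((x_2 | x_3) -> x_1) = ~0 = 5
(((x_3 -> x_2) <-> ~x_3) -> ((~x_2 | (x_2 -> x_2)) <-> ((x_3 | x_2) <-> x_1))) | ~~((x_2 | x_3) -> x_1) = 5 | 5 = 5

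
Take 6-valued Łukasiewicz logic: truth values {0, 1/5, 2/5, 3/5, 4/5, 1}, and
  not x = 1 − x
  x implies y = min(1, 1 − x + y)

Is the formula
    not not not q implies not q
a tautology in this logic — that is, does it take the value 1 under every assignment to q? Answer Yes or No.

Yes

q = 0 ↦ 1
q = 1/5 ↦ 1
q = 2/5 ↦ 1
q = 3/5 ↦ 1
q = 4/5 ↦ 1
q = 1 ↦ 1
Every assignment gives a value ≥ 1.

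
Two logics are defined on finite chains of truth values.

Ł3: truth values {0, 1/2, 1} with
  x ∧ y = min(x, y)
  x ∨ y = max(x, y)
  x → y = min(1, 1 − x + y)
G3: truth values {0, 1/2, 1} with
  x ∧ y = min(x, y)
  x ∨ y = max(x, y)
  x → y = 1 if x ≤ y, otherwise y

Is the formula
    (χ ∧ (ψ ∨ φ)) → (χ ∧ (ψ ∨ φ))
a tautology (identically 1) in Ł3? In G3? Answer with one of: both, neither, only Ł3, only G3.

both

In Ł3: every assignment gives 1 — tautology.
In G3: every assignment gives 1 — tautology.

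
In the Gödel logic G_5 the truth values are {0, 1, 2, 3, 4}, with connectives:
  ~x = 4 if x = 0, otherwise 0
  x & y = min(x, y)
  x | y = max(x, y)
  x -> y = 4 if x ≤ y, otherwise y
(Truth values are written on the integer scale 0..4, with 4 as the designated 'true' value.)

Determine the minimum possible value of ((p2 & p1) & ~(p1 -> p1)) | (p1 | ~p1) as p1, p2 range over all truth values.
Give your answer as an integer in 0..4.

1

Take p1 = 1, p2 = 0:
p2 & p1 = 0 & 1 = 0
p1 -> p1 = 1 -> 1 = 4
~(p1 -> p1) = ~4 = 0
(p2 & p1) & ~(p1 -> p1) = 0 & 0 = 0
~p1 = ~1 = 0
p1 | ~p1 = 1 | 0 = 1
((p2 & p1) & ~(p1 -> p1)) | (p1 | ~p1) = 0 | 1 = 1
No assignment yields a value below 1, so this is the minimum.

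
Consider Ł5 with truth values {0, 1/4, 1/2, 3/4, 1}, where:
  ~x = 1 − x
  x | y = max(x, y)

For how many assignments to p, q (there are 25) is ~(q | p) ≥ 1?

1

value 1: 1 assignment (counts)
value 3/4: 3 assignments
value 1/2: 5 assignments
value 1/4: 7 assignments
value 0: 9 assignments
So 1 of the 25 assignments meets the threshold.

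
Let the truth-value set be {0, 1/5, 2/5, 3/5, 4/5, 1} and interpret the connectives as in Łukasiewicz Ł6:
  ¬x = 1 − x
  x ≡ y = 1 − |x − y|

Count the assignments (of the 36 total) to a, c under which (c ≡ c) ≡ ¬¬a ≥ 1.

value 1: 6 assignments (counts)
value 4/5: 6 assignments
value 3/5: 6 assignments
value 2/5: 6 assignments
value 1/5: 6 assignments
value 0: 6 assignments
So 6 of the 36 assignments meet the threshold.

6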